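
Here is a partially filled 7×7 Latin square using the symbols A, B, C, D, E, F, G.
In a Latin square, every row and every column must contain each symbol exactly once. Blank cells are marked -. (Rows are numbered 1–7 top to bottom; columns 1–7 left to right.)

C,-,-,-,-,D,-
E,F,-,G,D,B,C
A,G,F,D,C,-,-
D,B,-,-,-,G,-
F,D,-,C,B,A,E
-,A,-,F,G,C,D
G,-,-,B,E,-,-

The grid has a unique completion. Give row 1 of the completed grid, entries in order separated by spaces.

C E B A F D G

Row 1, column 2: row 1 has {C, D} and column 2 has {A, B, D, F, G}, leaving only E.
Row 1, column 4: row 1 has {C, D, E} and column 4 has {B, C, D, F, G}, leaving only A.
Row 1, column 5: row 1 has {A, C, D, E} and column 5 has {B, C, D, E, G}, leaving only F.
Row 2, column 3: row 2 has {B, C, D, E, F, G} and column 3 has {F}, leaving only A.
Row 3, column 6: row 3 has {A, C, D, F, G} and column 6 has {A, B, C, D, G}, leaving only E.
Row 3, column 7: row 3 has {A, C, D, E, F, G} and column 7 has {C, D, E}, leaving only B.
Row 1, column 7: row 1 has {A, C, D, E, F} and column 7 has {B, C, D, E}, leaving only G.
Row 1, column 3: row 1 has {A, C, D, E, F, G} and column 3 has {A, F}, leaving only B.
So row 1 reads: C E B A F D G.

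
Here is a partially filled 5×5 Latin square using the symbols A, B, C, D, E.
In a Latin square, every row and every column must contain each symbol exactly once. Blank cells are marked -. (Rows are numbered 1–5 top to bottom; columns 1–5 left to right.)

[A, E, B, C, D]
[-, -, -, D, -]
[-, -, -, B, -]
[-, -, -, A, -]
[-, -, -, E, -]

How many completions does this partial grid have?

56

Row 2, column 1: eliminating its row and column leaves {B, C, E}.
Row 2, column 2: eliminating its row and column leaves {A, B, C}.
Row 2, column 3: eliminating its row and column leaves {A, C, E}.
Row 2, column 5: eliminating its row and column leaves {A, B, C, E}.
Row 3, column 1: eliminating its row and column leaves {C, D, E}.
Row 3, column 2: eliminating its row and column leaves {A, C, D}.
Row 3, column 3: eliminating its row and column leaves {A, C, D, E}.
Row 3, column 5: eliminating its row and column leaves {A, C, E}.
Row 4, column 1: eliminating its row and column leaves {B, C, D, E}.
Row 4, column 2: eliminating its row and column leaves {B, C, D}.
Row 4, column 3: eliminating its row and column leaves {C, D, E}.
Row 4, column 5: eliminating its row and column leaves {B, C, E}.
Row 5, column 1: eliminating its row and column leaves {B, C, D}.
Row 5, column 2: eliminating its row and column leaves {A, B, C, D}.
Row 5, column 3: eliminating its row and column leaves {A, C, D}.
Row 5, column 5: eliminating its row and column leaves {A, B, C}.
Enumerating the assignments across these blanks that avoid any row or column repeat gives 56 completions.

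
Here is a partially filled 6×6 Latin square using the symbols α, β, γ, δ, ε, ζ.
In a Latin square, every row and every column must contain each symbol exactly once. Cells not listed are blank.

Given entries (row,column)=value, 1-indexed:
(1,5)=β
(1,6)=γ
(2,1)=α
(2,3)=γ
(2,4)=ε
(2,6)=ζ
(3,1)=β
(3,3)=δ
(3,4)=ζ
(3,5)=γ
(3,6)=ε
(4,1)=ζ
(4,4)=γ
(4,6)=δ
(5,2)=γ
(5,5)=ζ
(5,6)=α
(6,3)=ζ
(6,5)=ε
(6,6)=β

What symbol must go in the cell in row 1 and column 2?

Row 2, column 5: row 2 has {α, γ, ε, ζ} and column 5 has {β, γ, ε, ζ}, leaving only δ.
Row 2, column 2: row 2 has {α, γ, δ, ε, ζ} and column 2 has {γ}, leaving only β.
Row 3, column 2: row 3 has {β, γ, δ, ε, ζ} and column 2 has {β, γ}, leaving only α.
Row 4, column 2: row 4 has {γ, δ, ζ} and column 2 has {α, β, γ}, leaving only ε.
Row 4, column 5: row 4 has {γ, δ, ε, ζ} and column 5 has {β, γ, δ, ε, ζ}, leaving only α.
Row 4, column 3: row 4 has {α, γ, δ, ε, ζ} and column 3 has {γ, δ, ζ}, leaving only β.
Row 5, column 3: row 5 has {α, γ, ζ} and column 3 has {β, γ, δ, ζ}, leaving only ε.
Row 1, column 3: row 1 has {β, γ} and column 3 has {β, γ, δ, ε, ζ}, leaving only α.
Row 1, column 4: row 1 has {α, β, γ} and column 4 has {γ, ε, ζ}, leaving only δ.
Row 1 already has {α, β, γ, δ} and column 2 already has {α, β, γ, ε}, so row 1, column 2 must be ζ.

ζ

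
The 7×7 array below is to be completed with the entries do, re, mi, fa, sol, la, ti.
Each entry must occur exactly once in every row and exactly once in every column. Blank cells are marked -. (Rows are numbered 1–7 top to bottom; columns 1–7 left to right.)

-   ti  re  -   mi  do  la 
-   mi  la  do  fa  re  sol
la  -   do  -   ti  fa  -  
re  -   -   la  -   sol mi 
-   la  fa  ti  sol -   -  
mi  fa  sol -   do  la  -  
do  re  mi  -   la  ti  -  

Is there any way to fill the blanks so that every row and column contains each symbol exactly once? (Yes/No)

No

Row 4, column 5: row 4 together with column 5 already contain {do, re, mi, fa, sol, la, ti} — every symbol — so nothing can go there. The grid has no valid completion.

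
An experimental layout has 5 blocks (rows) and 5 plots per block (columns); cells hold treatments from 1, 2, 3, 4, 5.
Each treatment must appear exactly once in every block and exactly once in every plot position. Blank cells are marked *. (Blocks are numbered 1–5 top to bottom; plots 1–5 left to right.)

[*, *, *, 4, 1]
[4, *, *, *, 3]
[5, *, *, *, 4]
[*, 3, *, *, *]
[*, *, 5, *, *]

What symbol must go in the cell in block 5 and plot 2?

Block 5, plot 5: block 5 has {5} and plot 5 has {1, 3, 4}, leaving only 2.
Block 4, plot 5: block 4 has {3} and plot 5 has {1, 2, 3, 4}, leaving only 5.
Block 5, plot 2 is narrowed to {1, 4}.
If it were 1, then block 2, plot 2 would be left with no valid symbol.
So block 5, plot 2 must be 4.

4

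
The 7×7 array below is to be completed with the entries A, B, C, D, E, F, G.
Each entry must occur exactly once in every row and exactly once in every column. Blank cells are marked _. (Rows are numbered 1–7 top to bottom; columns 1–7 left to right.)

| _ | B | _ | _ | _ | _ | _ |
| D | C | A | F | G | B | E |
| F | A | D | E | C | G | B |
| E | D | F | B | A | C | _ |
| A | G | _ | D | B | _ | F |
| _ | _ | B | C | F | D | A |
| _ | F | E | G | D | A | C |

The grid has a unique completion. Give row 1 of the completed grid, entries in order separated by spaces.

Row 1, column 4: row 1 has {B} and column 4 has {B, C, D, E, F, G}, leaving only A.
Row 1, column 5: row 1 has {A, B} and column 5 has {A, B, C, D, F, G}, leaving only E.
Row 1, column 6: row 1 has {A, B, E} and column 6 has {A, B, C, D, G}, leaving only F.
Row 4, column 7: row 4 has {A, B, C, D, E, F} and column 7 has {A, B, C, E, F}, leaving only G.
Row 1, column 7: row 1 has {A, B, E, F} and column 7 has {A, B, C, E, F, G}, leaving only D.
Row 5, column 3: row 5 has {A, B, D, F, G} and column 3 has {A, B, D, E, F}, leaving only C.
Row 1, column 3: row 1 has {A, B, D, E, F} and column 3 has {A, B, C, D, E, F}, leaving only G.
Row 1, column 1: row 1 has {A, B, D, E, F, G} and column 1 has {A, D, E, F}, leaving only C.
So row 1 reads: C B G A E F D.

C B G A E F D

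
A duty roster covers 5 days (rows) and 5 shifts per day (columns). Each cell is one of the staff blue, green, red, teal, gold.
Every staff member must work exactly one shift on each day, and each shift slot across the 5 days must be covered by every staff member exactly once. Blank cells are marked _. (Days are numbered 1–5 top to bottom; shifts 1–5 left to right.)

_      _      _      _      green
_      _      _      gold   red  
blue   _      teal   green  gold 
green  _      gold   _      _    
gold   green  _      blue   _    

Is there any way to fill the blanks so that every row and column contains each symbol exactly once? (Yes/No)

Yes

No day or shift among the givens repeats a symbol, and propagating forced cells runs into no contradiction.
One valid completion exists (for instance, red gold blue teal green / teal blue green gold red / blue red teal green gold / green teal gold red blue / gold green red blue teal).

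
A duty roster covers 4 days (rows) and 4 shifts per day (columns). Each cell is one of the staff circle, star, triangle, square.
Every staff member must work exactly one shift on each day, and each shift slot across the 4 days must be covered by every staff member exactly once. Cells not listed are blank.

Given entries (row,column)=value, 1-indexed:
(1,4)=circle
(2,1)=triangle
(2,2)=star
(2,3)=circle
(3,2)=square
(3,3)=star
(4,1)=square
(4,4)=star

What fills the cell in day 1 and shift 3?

square

Day 1, shift 1: day 1 has {circle} and shift 1 has {triangle, square}, leaving only star.
Day 1, shift 2: day 1 has {circle, star} and shift 2 has {star, square}, leaving only triangle.
Day 1 already has {circle, star, triangle} and shift 3 already has {circle, star}, so day 1, shift 3 must be square.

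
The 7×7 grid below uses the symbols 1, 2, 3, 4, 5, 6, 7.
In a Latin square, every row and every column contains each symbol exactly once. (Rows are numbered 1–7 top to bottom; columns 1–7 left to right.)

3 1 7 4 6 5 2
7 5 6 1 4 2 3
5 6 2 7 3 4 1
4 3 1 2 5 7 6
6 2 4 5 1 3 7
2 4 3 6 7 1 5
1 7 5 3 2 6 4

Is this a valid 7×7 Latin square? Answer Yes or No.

Each row is a permutation of the 7 symbols, and so is each column.

Yes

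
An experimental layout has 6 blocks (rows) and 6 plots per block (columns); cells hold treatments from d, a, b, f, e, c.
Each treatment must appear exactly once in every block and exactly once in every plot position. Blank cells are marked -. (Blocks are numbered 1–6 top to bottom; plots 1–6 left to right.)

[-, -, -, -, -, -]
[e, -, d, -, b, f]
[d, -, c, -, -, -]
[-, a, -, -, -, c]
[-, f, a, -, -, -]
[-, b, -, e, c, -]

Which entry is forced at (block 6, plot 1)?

Block 2, plot 2: block 2 has {d, b, f, e} and plot 2 has {a, b, f}, leaving only c.
Block 2, plot 4: block 2 has {d, b, f, e, c} and plot 4 has {e}, leaving only a.
Block 3, plot 2: block 3 has {d, c} and plot 2 has {a, b, f, c}, leaving only e.
Block 1, plot 2: block 1 has {} and plot 2 has {a, b, f, e, c}, leaving only d.
Block 6, plot 3: block 6 has {b, e, c} and plot 3 has {d, a, c}, leaving only f.
Block 6 already has {b, f, e, c} and plot 1 already has {d, e}, so block 6, plot 1 must be a.

a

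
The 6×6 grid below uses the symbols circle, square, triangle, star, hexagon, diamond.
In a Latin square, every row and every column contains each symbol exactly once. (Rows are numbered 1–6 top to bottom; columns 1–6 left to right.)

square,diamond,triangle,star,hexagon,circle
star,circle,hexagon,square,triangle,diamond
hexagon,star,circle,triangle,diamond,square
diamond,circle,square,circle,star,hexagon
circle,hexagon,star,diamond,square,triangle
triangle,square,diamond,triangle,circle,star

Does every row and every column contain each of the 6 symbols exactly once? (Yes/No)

Row 4 contains circle twice (at columns 2 and 4); row 6 is also not a permutation.

No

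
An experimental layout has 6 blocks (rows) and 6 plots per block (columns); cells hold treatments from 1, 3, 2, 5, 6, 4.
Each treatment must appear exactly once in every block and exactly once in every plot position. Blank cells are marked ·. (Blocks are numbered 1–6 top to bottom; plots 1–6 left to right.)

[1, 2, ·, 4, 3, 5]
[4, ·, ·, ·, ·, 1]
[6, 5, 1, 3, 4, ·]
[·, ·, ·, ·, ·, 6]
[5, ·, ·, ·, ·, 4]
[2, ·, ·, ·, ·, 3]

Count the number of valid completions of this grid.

20

Block 1, plot 3: eliminating its block and plot leaves {6}.
Block 2, plot 2: eliminating its block and plot leaves {3, 6}.
Block 2, plot 3: eliminating its block and plot leaves {3, 2, 5, 6}.
Block 2, plot 4: eliminating its block and plot leaves {2, 5, 6}.
Block 2, plot 5: eliminating its block and plot leaves {2, 5, 6}.
Block 3, plot 6: eliminating its block and plot leaves {2}.
Block 4, plot 1: eliminating its block and plot leaves {3}.
Block 4, plot 2: eliminating its block and plot leaves {1, 3, 4}.
Block 4, plot 3: eliminating its block and plot leaves {3, 2, 5, 4}.
Block 4, plot 4: eliminating its block and plot leaves {1, 2, 5}.
Block 4, plot 5: eliminating its block and plot leaves {1, 2, 5}.
Block 5, plot 2: eliminating its block and plot leaves {1, 3, 6}.
Block 5, plot 3: eliminating its block and plot leaves {3, 2, 6}.
Block 5, plot 4: eliminating its block and plot leaves {1, 2, 6}.
Block 5, plot 5: eliminating its block and plot leaves {1, 2, 6}.
Block 6, plot 2: eliminating its block and plot leaves {1, 6, 4}.
Block 6, plot 3: eliminating its block and plot leaves {5, 6, 4}.
Block 6, plot 4: eliminating its block and plot leaves {1, 5, 6}.
Block 6, plot 5: eliminating its block and plot leaves {1, 5, 6}.
Enumerating the assignments across these blanks that avoid any block or plot repeat gives 20 completions.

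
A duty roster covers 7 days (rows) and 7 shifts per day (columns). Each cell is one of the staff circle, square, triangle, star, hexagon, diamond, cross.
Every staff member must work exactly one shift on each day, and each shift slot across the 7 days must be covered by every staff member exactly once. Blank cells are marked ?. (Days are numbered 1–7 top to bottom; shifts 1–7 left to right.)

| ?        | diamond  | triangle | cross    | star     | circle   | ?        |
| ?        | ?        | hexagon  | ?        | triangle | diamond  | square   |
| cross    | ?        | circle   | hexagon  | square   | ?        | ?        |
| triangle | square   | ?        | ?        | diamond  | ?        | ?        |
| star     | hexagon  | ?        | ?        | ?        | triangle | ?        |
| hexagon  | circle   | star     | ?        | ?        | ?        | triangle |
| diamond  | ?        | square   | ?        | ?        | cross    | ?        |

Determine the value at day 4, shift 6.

hexagon

Day 1, shift 1: day 1 has {circle, triangle, star, diamond, cross} and shift 1 has {triangle, star, hexagon, diamond, cross}, leaving only square.
Day 1, shift 7: day 1 has {circle, square, triangle, star, diamond, cross} and shift 7 has {square, triangle}, leaving only hexagon.
Day 2, shift 1: day 2 has {square, triangle, hexagon, diamond} and shift 1 has {square, triangle, star, hexagon, diamond, cross}, leaving only circle.
Day 2, shift 4: day 2 has {circle, square, triangle, hexagon, diamond} and shift 4 has {hexagon, cross}, leaving only star.
Day 2, shift 2: day 2 has {circle, square, triangle, star, hexagon, diamond} and shift 2 has {circle, square, hexagon, diamond}, leaving only cross.
Day 3, shift 6: day 3 has {circle, square, hexagon, cross} and shift 6 has {circle, triangle, diamond, cross}, leaving only star.
Day 4 already has {square, triangle, diamond} and shift 6 already has {circle, triangle, star, diamond, cross}, so day 4, shift 6 must be hexagon.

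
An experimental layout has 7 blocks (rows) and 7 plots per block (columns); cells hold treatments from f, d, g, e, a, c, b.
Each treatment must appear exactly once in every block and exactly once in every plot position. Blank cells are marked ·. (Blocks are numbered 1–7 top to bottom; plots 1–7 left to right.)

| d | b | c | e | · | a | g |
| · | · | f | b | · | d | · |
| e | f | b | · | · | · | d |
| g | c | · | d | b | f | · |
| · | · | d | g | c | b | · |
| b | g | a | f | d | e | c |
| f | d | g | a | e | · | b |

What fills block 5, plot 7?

f

Block 1, plot 5: block 1 has {d, g, e, a, c, b} and plot 5 has {d, e, c, b}, leaving only f.
Block 3, plot 4: block 3 has {f, d, e, b} and plot 4 has {f, d, g, e, a, b}, leaving only c.
Block 3, plot 6: block 3 has {f, d, e, c, b} and plot 6 has {f, d, e, a, b}, leaving only g.
Block 3, plot 5: block 3 has {f, d, g, e, c, b} and plot 5 has {f, d, e, c, b}, leaving only a.
Block 2, plot 5: block 2 has {f, d, b} and plot 5 has {f, d, e, a, c, b}, leaving only g.
Block 4, plot 3: block 4 has {f, d, g, c, b} and plot 3 has {f, d, g, a, c, b}, leaving only e.
Block 4, plot 7: block 4 has {f, d, g, e, c, b} and plot 7 has {d, g, c, b}, leaving only a.
Block 2, plot 7: block 2 has {f, d, g, b} and plot 7 has {d, g, a, c, b}, leaving only e.
Block 5 already has {d, g, c, b} and plot 7 already has {d, g, e, a, c, b}, so block 5, plot 7 must be f.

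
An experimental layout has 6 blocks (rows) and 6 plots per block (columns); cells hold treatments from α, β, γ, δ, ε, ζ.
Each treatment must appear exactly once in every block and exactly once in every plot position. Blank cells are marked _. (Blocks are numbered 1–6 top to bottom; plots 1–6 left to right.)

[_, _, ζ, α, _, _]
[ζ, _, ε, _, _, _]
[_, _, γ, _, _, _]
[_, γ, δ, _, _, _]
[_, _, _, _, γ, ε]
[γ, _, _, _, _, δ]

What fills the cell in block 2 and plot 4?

γ

Block 2, plot 4 is narrowed to {β, γ, δ}.
If it were β, propagating the remaining blanks reaches a contradiction.
If it were δ, propagating the remaining blanks reaches a contradiction.
So block 2, plot 4 must be γ.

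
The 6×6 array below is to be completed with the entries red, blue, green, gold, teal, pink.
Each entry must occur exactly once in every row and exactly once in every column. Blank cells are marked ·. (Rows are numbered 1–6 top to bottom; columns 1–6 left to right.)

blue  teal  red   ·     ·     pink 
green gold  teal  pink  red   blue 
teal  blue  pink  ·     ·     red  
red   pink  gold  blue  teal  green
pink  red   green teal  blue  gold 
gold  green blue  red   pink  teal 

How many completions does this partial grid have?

2

Row 1, column 4: eliminating its row and column leaves {green, gold}.
Row 1, column 5: eliminating its row and column leaves {green, gold}.
Row 3, column 4: eliminating its row and column leaves {green, gold}.
Row 3, column 5: eliminating its row and column leaves {green, gold}.
Enumerating the assignments across these blanks that avoid any row or column repeat gives 2 completions.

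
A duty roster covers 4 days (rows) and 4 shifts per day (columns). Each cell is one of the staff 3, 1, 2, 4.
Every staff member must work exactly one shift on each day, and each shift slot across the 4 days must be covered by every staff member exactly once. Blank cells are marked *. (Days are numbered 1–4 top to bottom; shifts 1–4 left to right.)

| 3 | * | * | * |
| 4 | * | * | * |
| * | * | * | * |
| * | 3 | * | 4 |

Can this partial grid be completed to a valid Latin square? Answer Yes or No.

No day or shift among the givens repeats a symbol, and propagating forced cells runs into no contradiction.
One valid completion exists (for instance, 3 4 2 1 / 4 1 3 2 / 1 2 4 3 / 2 3 1 4).

Yes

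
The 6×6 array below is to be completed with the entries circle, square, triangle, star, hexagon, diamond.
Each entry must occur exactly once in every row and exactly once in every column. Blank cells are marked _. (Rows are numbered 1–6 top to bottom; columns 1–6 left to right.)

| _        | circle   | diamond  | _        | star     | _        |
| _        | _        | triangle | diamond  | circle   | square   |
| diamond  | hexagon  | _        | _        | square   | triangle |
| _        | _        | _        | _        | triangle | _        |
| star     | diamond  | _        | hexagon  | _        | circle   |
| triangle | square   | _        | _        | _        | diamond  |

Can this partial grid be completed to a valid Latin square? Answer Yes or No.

Row 5, column 5: row 5 together with column 5 already contain {circle, square, triangle, star, hexagon, diamond} — every symbol — so nothing can go there. The grid has no valid completion.

No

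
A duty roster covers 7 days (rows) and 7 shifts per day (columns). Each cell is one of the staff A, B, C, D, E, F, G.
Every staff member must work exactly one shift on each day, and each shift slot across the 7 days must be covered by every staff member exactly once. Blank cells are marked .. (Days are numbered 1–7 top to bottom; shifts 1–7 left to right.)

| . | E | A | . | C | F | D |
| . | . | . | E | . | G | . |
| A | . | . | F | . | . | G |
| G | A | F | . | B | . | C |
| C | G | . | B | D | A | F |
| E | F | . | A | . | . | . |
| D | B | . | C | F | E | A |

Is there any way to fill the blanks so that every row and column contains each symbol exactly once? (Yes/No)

Day 1, shift 1: day 1 has {A, C, D, E, F} and shift 1 has {A, C, D, E, G}, so it must be B.
Day 1, shift 4: day 1 has {A, B, C, D, E, F} and shift 4 has {A, B, C, E, F}, so it must be G.
Day 2, shift 1: day 2 has {E, G} and shift 1 has {A, B, C, D, E, G}, so it must be F.
Day 2, shift 5: day 2 has {E, F, G} and shift 5 has {B, C, D, F}, so it must be A.
Day 2, shift 7: day 2 has {A, E, F, G} and shift 7 has {A, C, D, F, G}, so it must be B.
Now day 6, shift 7: day 6 together with shift 7 already contain {A, B, C, D, E, F, G} — every symbol — so nothing can go there. The grid has no valid completion.

No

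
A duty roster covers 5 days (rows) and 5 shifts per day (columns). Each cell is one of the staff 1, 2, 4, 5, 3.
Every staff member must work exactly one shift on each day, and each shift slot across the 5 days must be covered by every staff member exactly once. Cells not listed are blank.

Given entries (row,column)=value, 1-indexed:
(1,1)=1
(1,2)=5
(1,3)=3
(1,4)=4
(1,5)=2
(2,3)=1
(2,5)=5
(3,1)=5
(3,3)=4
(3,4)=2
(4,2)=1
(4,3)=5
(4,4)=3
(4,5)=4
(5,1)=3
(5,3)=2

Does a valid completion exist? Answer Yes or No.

Day 2, shift 4: day 2 together with shift 4 already contain {1, 2, 4, 5, 3} — every symbol — so nothing can go there. The grid has no valid completion.

No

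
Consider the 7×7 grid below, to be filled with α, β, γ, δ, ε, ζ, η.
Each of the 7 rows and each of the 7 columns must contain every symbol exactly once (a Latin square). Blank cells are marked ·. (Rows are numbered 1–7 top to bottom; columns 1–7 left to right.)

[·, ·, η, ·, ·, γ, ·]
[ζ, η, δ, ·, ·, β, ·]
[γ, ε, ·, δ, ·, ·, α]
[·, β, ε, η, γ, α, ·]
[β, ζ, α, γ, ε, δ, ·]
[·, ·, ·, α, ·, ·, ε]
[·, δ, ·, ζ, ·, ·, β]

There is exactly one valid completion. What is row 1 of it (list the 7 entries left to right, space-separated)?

ε α η β ζ γ δ

Row 1, column 2: row 1 has {γ, η} and column 2 has {β, δ, ε, ζ, η}, leaving only α.
Row 2, column 4: row 2 has {β, δ, ζ, η} and column 4 has {α, γ, δ, ζ, η}, leaving only ε.
Row 1, column 4: row 1 has {α, γ, η} and column 4 has {α, γ, δ, ε, ζ, η}, leaving only β.
Row 2, column 5: row 2 has {β, δ, ε, ζ, η} and column 5 has {γ, ε}, leaving only α.
Row 2, column 7: row 2 has {α, β, δ, ε, ζ, η} and column 7 has {α, β, ε}, leaving only γ.
Row 4, column 1: row 4 has {α, β, γ, ε, η} and column 1 has {β, γ, ζ}, leaving only δ.
Row 1, column 1: row 1 has {α, β, γ, η} and column 1 has {β, γ, δ, ζ}, leaving only ε.
Row 4, column 7: row 4 has {α, β, γ, δ, ε, η} and column 7 has {α, β, γ, ε}, leaving only ζ.
Row 1, column 7: row 1 has {α, β, γ, ε, η} and column 7 has {α, β, γ, ε, ζ}, leaving only δ.
Row 1, column 5: row 1 has {α, β, γ, δ, ε, η} and column 5 has {α, γ, ε}, leaving only ζ.
So row 1 reads: ε α η β ζ γ δ.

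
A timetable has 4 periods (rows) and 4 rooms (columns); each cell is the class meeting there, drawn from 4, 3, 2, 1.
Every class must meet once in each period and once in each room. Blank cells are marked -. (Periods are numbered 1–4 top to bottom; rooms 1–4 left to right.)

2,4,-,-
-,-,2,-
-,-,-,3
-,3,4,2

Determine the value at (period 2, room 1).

Period 1, room 4: period 1 has {4, 2} and room 4 has {3, 2}, leaving only 1.
Period 1, room 3: period 1 has {4, 2, 1} and room 3 has {4, 2}, leaving only 3.
Period 2, room 2: period 2 has {2} and room 2 has {4, 3}, leaving only 1.
Period 2, room 4: period 2 has {2, 1} and room 4 has {3, 2, 1}, leaving only 4.
Period 2 already has {4, 2, 1} and room 1 already has {2}, so period 2, room 1 must be 3.

3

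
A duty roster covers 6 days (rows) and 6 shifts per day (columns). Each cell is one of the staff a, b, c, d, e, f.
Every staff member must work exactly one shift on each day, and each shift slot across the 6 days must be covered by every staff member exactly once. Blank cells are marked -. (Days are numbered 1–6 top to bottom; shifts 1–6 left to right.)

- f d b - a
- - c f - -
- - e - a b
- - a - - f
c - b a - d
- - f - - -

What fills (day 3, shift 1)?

f

Day 1, shift 1: day 1 has {a, b, d, f} and shift 1 has {c}, leaving only e.
Day 1, shift 5: day 1 has {a, b, d, e, f} and shift 5 has {a}, leaving only c.
Day 2, shift 6: day 2 has {c, f} and shift 6 has {a, b, d, f}, leaving only e.
Day 5, shift 2: day 5 has {a, b, c, d} and shift 2 has {f}, leaving only e.
Day 5, shift 5: day 5 has {a, b, c, d, e} and shift 5 has {a, c}, leaving only f.
Day 6, shift 6: day 6 has {f} and shift 6 has {a, b, d, e, f}, leaving only c.
Day 3, shift 1 is narrowed to {d, f}.
If it were d, then day 3, shift 4 would be left with no valid symbol.
So day 3, shift 1 must be f.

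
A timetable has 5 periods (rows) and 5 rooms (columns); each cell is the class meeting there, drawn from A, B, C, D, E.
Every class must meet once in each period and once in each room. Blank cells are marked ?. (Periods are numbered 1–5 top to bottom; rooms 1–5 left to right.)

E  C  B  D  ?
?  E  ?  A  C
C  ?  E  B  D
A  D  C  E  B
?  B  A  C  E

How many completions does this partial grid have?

Period 1, room 5: eliminating its period and room leaves {A}.
Period 2, room 1: eliminating its period and room leaves {B, D}.
Period 2, room 3: eliminating its period and room leaves {D}.
Period 3, room 2: eliminating its period and room leaves {A}.
Period 5, room 1: eliminating its period and room leaves {D}.
Only one assignment across all blanks avoids any period or room repeat, giving 1 completion.

1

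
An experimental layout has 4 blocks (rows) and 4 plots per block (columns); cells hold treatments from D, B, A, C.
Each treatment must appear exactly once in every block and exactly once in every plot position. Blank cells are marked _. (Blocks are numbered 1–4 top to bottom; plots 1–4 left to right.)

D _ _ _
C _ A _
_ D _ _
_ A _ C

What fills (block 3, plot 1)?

Block 2, plot 2: block 2 has {A, C} and plot 2 has {D, A}, leaving only B.
Block 1, plot 2: block 1 has {D} and plot 2 has {D, B, A}, leaving only C.
Block 1, plot 3: block 1 has {D, C} and plot 3 has {A}, leaving only B.
Block 1, plot 4: block 1 has {D, B, C} and plot 4 has {C}, leaving only A.
Block 2, plot 4: block 2 has {B, A, C} and plot 4 has {A, C}, leaving only D.
Block 3, plot 3: block 3 has {D} and plot 3 has {B, A}, leaving only C.
Block 3, plot 4: block 3 has {D, C} and plot 4 has {D, A, C}, leaving only B.
Block 3 already has {D, B, C} and plot 1 already has {D, C}, so block 3, plot 1 must be A.

A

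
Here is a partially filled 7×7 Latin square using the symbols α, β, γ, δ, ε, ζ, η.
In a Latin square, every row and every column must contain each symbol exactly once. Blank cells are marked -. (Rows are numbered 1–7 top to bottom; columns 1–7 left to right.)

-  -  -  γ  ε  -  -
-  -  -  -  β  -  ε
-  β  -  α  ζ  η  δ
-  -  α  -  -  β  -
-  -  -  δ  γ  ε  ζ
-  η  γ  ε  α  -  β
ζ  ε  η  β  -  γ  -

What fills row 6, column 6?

Row 3, column 3: row 3 has {α, β, δ, ζ, η} and column 3 has {α, γ, η}, leaving only ε.
Row 3, column 1: row 3 has {α, β, δ, ε, ζ, η} and column 1 has {ζ}, leaving only γ.
Row 5, column 2: row 5 has {γ, δ, ε, ζ} and column 2 has {β, ε, η}, leaving only α.
Row 5, column 3: row 5 has {α, γ, δ, ε, ζ} and column 3 has {α, γ, ε, η}, leaving only β.
Row 5, column 1: row 5 has {α, β, γ, δ, ε, ζ} and column 1 has {γ, ζ}, leaving only η.
Row 6, column 1: row 6 has {α, β, γ, ε, η} and column 1 has {γ, ζ, η}, leaving only δ.
Row 6 already has {α, β, γ, δ, ε, η} and column 6 already has {β, γ, ε, η}, so row 6, column 6 must be ζ.

ζ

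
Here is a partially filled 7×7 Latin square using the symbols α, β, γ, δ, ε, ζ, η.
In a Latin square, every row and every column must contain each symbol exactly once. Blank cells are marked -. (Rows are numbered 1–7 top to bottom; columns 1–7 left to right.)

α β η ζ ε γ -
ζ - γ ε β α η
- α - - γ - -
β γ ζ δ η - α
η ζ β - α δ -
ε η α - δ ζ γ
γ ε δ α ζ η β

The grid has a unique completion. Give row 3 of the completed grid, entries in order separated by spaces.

Row 3, column 1: row 3 has {α, γ} and column 1 has {α, β, γ, ε, ζ, η}, leaving only δ.
Row 3, column 3: row 3 has {α, γ, δ} and column 3 has {α, β, γ, δ, ζ, η}, leaving only ε.
Row 3, column 6: row 3 has {α, γ, δ, ε} and column 6 has {α, γ, δ, ζ, η}, leaving only β.
Row 3, column 4: row 3 has {α, β, γ, δ, ε} and column 4 has {α, δ, ε, ζ}, leaving only η.
Row 3, column 7: row 3 has {α, β, γ, δ, ε, η} and column 7 has {α, β, γ, η}, leaving only ζ.
So row 3 reads: δ α ε η γ β ζ.

δ α ε η γ β ζ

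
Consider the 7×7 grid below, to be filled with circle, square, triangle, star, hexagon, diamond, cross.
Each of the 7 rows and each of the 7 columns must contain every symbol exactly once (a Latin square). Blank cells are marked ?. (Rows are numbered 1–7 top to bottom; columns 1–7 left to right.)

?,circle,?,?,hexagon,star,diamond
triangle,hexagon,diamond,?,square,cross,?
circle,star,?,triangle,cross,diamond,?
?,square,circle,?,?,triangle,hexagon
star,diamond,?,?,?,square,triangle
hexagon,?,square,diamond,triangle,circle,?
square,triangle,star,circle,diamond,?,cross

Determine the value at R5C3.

cross

Row 1, column 1: row 1 has {circle, star, hexagon, diamond} and column 1 has {circle, square, triangle, star, hexagon}, leaving only cross.
Row 1, column 3: row 1 has {circle, star, hexagon, diamond, cross} and column 3 has {circle, square, star, diamond}, leaving only triangle.
Row 1, column 4: row 1 has {circle, triangle, star, hexagon, diamond, cross} and column 4 has {circle, triangle, diamond}, leaving only square.
Row 2, column 4: row 2 has {square, triangle, hexagon, diamond, cross} and column 4 has {circle, square, triangle, diamond}, leaving only star.
Row 2, column 7: row 2 has {square, triangle, star, hexagon, diamond, cross} and column 7 has {triangle, hexagon, diamond, cross}, leaving only circle.
Row 3, column 3: row 3 has {circle, triangle, star, diamond, cross} and column 3 has {circle, square, triangle, star, diamond}, leaving only hexagon.
Row 5 already has {square, triangle, star, diamond} and column 3 already has {circle, square, triangle, star, hexagon, diamond}, so row 5, column 3 must be cross.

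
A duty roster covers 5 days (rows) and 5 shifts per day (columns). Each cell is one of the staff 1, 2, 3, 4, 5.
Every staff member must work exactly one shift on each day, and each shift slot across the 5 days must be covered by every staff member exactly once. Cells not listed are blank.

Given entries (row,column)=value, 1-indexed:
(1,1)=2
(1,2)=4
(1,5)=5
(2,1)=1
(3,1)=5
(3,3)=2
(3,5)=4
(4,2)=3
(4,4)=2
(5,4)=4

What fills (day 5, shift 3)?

1

Day 3, shift 2: day 3 has {2, 4, 5} and shift 2 has {3, 4}, leaving only 1.
Day 3, shift 4: day 3 has {1, 2, 4, 5} and shift 4 has {2, 4}, leaving only 3.
Day 1, shift 4: day 1 has {2, 4, 5} and shift 4 has {2, 3, 4}, leaving only 1.
Day 1, shift 3: day 1 has {1, 2, 4, 5} and shift 3 has {2}, leaving only 3.
Day 2, shift 4: day 2 has {1} and shift 4 has {1, 2, 3, 4}, leaving only 5.
Day 2, shift 2: day 2 has {1, 5} and shift 2 has {1, 3, 4}, leaving only 2.
Day 2, shift 3: day 2 has {1, 2, 5} and shift 3 has {2, 3}, leaving only 4.
Day 2, shift 5: day 2 has {1, 2, 4, 5} and shift 5 has {4, 5}, leaving only 3.
Day 4, shift 1: day 4 has {2, 3} and shift 1 has {1, 2, 5}, leaving only 4.
Day 4, shift 5: day 4 has {2, 3, 4} and shift 5 has {3, 4, 5}, leaving only 1.
Day 4, shift 3: day 4 has {1, 2, 3, 4} and shift 3 has {2, 3, 4}, leaving only 5.
Day 5 already has {4} and shift 3 already has {2, 3, 4, 5}, so day 5, shift 3 must be 1.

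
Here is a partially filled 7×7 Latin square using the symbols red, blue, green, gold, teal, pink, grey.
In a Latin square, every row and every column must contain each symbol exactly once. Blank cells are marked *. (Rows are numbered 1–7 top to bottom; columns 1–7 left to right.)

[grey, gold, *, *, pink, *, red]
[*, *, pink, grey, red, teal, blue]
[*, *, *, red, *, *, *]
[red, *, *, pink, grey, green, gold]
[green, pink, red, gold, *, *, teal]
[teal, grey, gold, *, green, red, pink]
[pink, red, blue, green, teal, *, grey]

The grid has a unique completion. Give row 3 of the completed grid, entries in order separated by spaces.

blue teal grey red gold pink green

Row 3, column 7: row 3 has {red} and column 7 has {red, blue, gold, teal, pink, grey}, leaving only green.
Row 1, column 6: row 1 has {red, gold, pink, grey} and column 6 has {red, green, teal}, leaving only blue.
Row 1, column 4: row 1 has {red, blue, gold, pink, grey} and column 4 has {red, green, gold, pink, grey}, leaving only teal.
Row 1, column 3: row 1 has {red, blue, gold, teal, pink, grey} and column 3 has {red, blue, gold, pink}, leaving only green.
Row 2, column 1: row 2 has {red, blue, teal, pink, grey} and column 1 has {red, green, teal, pink, grey}, leaving only gold.
Row 3, column 1: row 3 has {red, green} and column 1 has {red, green, gold, teal, pink, grey}, leaving only blue.
Row 3, column 2: row 3 has {red, blue, green} and column 2 has {red, gold, pink, grey}, leaving only teal.
Row 3, column 3: row 3 has {red, blue, green, teal} and column 3 has {red, blue, green, gold, pink}, leaving only grey.
Row 3, column 5: row 3 has {red, blue, green, teal, grey} and column 5 has {red, green, teal, pink, grey}, leaving only gold.
Row 3, column 6: row 3 has {red, blue, green, gold, teal, grey} and column 6 has {red, blue, green, teal}, leaving only pink.
So row 3 reads: blue teal grey red gold pink green.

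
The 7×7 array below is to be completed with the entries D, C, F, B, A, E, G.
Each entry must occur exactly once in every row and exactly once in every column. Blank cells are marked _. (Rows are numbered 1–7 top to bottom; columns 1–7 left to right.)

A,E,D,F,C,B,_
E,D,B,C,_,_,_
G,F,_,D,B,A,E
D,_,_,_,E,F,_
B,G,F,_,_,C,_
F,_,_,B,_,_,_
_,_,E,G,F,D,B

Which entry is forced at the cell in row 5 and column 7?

A

Row 1, column 7: row 1 has {D, C, F, B, A, E} and column 7 has {B, E}, leaving only G.
Row 2, column 6: row 2 has {D, C, B, E} and column 6 has {D, C, F, B, A}, leaving only G.
Row 2, column 5: row 2 has {D, C, B, E, G} and column 5 has {C, F, B, E}, leaving only A.
Row 2, column 7: row 2 has {D, C, B, A, E, G} and column 7 has {B, E, G}, leaving only F.
Row 3, column 3: row 3 has {D, F, B, A, E, G} and column 3 has {D, F, B, E}, leaving only C.
Row 4, column 4: row 4 has {D, F, E} and column 4 has {D, C, F, B, G}, leaving only A.
Row 4, column 3: row 4 has {D, F, A, E} and column 3 has {D, C, F, B, E}, leaving only G.
Row 4, column 7: row 4 has {D, F, A, E, G} and column 7 has {F, B, E, G}, leaving only C.
Row 4, column 2: row 4 has {D, C, F, A, E, G} and column 2 has {D, F, E, G}, leaving only B.
Row 5, column 4: row 5 has {C, F, B, G} and column 4 has {D, C, F, B, A, G}, leaving only E.
Row 5, column 5: row 5 has {C, F, B, E, G} and column 5 has {C, F, B, A, E}, leaving only D.
Row 5 already has {D, C, F, B, E, G} and column 7 already has {C, F, B, E, G}, so row 5, column 7 must be A.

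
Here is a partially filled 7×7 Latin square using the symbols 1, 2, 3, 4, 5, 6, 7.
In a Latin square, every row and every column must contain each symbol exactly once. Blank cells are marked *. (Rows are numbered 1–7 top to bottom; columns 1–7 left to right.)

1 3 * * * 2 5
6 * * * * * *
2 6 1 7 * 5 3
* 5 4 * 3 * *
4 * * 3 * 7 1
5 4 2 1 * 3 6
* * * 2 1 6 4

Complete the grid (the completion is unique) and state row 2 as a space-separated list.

6 1 3 5 2 4 7

Row 3, column 5: row 3 has {1, 2, 3, 5, 6, 7} and column 5 has {1, 3}, leaving only 4.
Row 4, column 1: row 4 has {3, 4, 5} and column 1 has {1, 2, 4, 5, 6}, leaving only 7.
Row 4, column 4: row 4 has {3, 4, 5, 7} and column 4 has {1, 2, 3, 7}, leaving only 6.
Row 1, column 4: row 1 has {1, 2, 3, 5} and column 4 has {1, 2, 3, 6, 7}, leaving only 4.
Row 2, column 4: row 2 has {6} and column 4 has {1, 2, 3, 4, 6, 7}, leaving only 5.
Row 4, column 6: row 4 has {3, 4, 5, 6, 7} and column 6 has {2, 3, 5, 6, 7}, leaving only 1.
Row 2, column 6: row 2 has {5, 6} and column 6 has {1, 2, 3, 5, 6, 7}, leaving only 4.
Row 4, column 7: row 4 has {1, 3, 4, 5, 6, 7} and column 7 has {1, 3, 4, 5, 6}, leaving only 2.
Row 2, column 7: row 2 has {4, 5, 6} and column 7 has {1, 2, 3, 4, 5, 6}, leaving only 7.
Row 2, column 3: row 2 has {4, 5, 6, 7} and column 3 has {1, 2, 4}, leaving only 3.
Row 2, column 5: row 2 has {3, 4, 5, 6, 7} and column 5 has {1, 3, 4}, leaving only 2.
Row 2, column 2: row 2 has {2, 3, 4, 5, 6, 7} and column 2 has {3, 4, 5, 6}, leaving only 1.
So row 2 reads: 6 1 3 5 2 4 7.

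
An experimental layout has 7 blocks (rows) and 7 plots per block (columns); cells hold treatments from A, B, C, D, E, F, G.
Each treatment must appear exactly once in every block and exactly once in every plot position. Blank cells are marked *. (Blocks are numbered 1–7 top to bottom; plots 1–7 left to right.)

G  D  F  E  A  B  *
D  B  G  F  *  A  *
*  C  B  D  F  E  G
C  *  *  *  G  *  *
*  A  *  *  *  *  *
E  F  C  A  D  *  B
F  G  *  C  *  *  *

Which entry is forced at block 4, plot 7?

D

Block 1, plot 7: block 1 has {A, B, D, E, F, G} and plot 7 has {B, G}, leaving only C.
Block 2, plot 7: block 2 has {A, B, D, F, G} and plot 7 has {B, C, G}, leaving only E.
Block 2, plot 5: block 2 has {A, B, D, E, F, G} and plot 5 has {A, D, F, G}, leaving only C.
Block 3, plot 1: block 3 has {B, C, D, E, F, G} and plot 1 has {C, D, E, F, G}, leaving only A.
Block 4, plot 2: block 4 has {C, G} and plot 2 has {A, B, C, D, F, G}, leaving only E.
Block 4, plot 4: block 4 has {C, E, G} and plot 4 has {A, C, D, E, F}, leaving only B.
Block 5, plot 1: block 5 has {A} and plot 1 has {A, C, D, E, F, G}, leaving only B.
Block 5, plot 4: block 5 has {A, B} and plot 4 has {A, B, C, D, E, F}, leaving only G.
Block 5, plot 5: block 5 has {A, B, G} and plot 5 has {A, C, D, F, G}, leaving only E.
Block 5, plot 3: block 5 has {A, B, E, G} and plot 3 has {B, C, F, G}, leaving only D.
Block 4, plot 3: block 4 has {B, C, E, G} and plot 3 has {B, C, D, F, G}, leaving only A.
Block 5, plot 7: block 5 has {A, B, D, E, G} and plot 7 has {B, C, E, G}, leaving only F.
Block 4 already has {A, B, C, E, G} and plot 7 already has {B, C, E, F, G}, so block 4, plot 7 must be D.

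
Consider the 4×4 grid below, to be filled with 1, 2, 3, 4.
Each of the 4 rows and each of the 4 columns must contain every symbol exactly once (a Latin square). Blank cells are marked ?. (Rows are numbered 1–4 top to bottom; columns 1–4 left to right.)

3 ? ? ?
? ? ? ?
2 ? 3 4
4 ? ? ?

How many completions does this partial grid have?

4

Row 1, column 2: eliminating its row and column leaves {1, 2, 4}.
Row 1, column 3: eliminating its row and column leaves {1, 2, 4}.
Row 1, column 4: eliminating its row and column leaves {1, 2}.
Row 2, column 1: eliminating its row and column leaves {1}.
Row 2, column 2: eliminating its row and column leaves {1, 2, 3, 4}.
Row 2, column 3: eliminating its row and column leaves {1, 2, 4}.
Row 2, column 4: eliminating its row and column leaves {1, 2, 3}.
Row 3, column 2: eliminating its row and column leaves {1}.
Row 4, column 2: eliminating its row and column leaves {1, 2, 3}.
Row 4, column 3: eliminating its row and column leaves {1, 2}.
Row 4, column 4: eliminating its row and column leaves {1, 2, 3}.
Enumerating the assignments across these blanks that avoid any row or column repeat gives 4 completions.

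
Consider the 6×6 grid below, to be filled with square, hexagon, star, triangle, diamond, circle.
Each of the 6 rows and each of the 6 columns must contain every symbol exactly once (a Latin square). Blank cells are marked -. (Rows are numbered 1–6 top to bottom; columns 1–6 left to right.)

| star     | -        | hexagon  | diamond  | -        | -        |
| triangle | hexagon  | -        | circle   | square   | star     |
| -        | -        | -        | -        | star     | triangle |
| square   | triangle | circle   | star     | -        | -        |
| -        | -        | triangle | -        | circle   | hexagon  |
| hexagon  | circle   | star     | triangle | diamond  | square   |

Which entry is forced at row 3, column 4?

hexagon

Row 1, column 2: row 1 has {hexagon, star, diamond} and column 2 has {hexagon, triangle, circle}, leaving only square.
Row 1, column 5: row 1 has {square, hexagon, star, diamond} and column 5 has {square, star, diamond, circle}, leaving only triangle.
Row 1, column 6: row 1 has {square, hexagon, star, triangle, diamond} and column 6 has {square, hexagon, star, triangle}, leaving only circle.
Row 2, column 3: row 2 has {square, hexagon, star, triangle, circle} and column 3 has {hexagon, star, triangle, circle}, leaving only diamond.
Row 3, column 2: row 3 has {star, triangle} and column 2 has {square, hexagon, triangle, circle}, leaving only diamond.
Row 3, column 1: row 3 has {star, triangle, diamond} and column 1 has {square, hexagon, star, triangle}, leaving only circle.
Row 3, column 3: row 3 has {star, triangle, diamond, circle} and column 3 has {hexagon, star, triangle, diamond, circle}, leaving only square.
Row 3 already has {square, star, triangle, diamond, circle} and column 4 already has {star, triangle, diamond, circle}, so row 3, column 4 must be hexagon.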